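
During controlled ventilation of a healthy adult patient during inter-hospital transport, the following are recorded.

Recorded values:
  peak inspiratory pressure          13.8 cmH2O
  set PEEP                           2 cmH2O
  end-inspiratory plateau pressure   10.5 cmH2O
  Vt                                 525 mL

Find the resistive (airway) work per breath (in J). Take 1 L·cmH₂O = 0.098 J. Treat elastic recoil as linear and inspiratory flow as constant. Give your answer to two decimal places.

With constant inspiratory flow the resistive pressure is constant at PIP − Pplat = 13.8 − 10.5 = 3.3 cmH2O, so resistive work = 3.3 × 0.525 = 1.733 L·cmH2O.
× 0.098 J/(L·cmH2O) → 0.1698 J.

0.17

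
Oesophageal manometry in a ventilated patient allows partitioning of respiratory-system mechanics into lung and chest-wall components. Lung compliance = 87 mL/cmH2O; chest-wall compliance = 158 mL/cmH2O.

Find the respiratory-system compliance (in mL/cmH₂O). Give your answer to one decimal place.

Lung and chest wall are elastances in series: 1/Crs = 1/CL + 1/Ccw.
1/Crs = 1/87 + 1/158 = 0.01782.
Crs = 56.117 mL/cmH2O.

56.1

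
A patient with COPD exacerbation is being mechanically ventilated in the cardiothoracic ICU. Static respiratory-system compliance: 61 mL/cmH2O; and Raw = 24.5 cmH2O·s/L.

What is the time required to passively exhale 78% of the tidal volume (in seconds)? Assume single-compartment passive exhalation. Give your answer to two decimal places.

2.26

τ = R × C = 24.5 × 61 mL/cmH2O = 24.5 × 0.061 L/cmH2O = 1.495 s.
Exhaled fraction f = 1 − e^(−t/τ) → t = −τ·ln(1 − f) = −1.495·ln(0.22) = 2.264 s.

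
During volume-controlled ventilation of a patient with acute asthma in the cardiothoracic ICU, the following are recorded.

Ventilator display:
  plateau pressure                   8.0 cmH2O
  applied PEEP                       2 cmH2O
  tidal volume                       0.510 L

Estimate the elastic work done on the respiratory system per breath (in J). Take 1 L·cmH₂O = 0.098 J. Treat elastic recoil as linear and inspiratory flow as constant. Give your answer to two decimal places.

Elastic work ≈ ½ × (Pplat − PEEP) × Vt = 0.5 × (8.0 − 2) × 0.510 L = 0.5 × 6.0 × 0.510 = 1.53 L·cmH2O.
× 0.098 J/(L·cmH2O) → 0.1499 J.

0.15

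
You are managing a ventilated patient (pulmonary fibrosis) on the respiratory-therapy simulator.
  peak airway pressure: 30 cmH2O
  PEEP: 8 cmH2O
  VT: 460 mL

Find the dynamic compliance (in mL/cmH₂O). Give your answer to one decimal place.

20.9

Dynamic compliance = Vt / (PIP − PEEP) = 460 / (30 − 8) = 460 / 22.0 = 20.909 mL/cmH2O.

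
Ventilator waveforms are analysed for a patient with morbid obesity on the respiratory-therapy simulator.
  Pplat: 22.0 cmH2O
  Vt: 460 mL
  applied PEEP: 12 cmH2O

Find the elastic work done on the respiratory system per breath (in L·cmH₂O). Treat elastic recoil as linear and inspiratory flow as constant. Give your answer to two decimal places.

2.30

Elastic work ≈ ½ × (Pplat − PEEP) × Vt = 0.5 × (22.0 − 12) × 0.460 L = 0.5 × 10.0 × 0.460 = 2.3 L·cmH2O.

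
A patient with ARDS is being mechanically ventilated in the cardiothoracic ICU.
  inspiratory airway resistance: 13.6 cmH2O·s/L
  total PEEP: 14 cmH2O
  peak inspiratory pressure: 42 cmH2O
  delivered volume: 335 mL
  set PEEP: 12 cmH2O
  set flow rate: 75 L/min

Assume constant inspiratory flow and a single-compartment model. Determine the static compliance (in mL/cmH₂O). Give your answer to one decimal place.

30.5

Flow: 75 L/min ÷ 60 = 1.25 L/s.
Total PEEP = 14 cmH2O (set 12 + intrinsic 2); this is the baseline alveolar pressure.
Equation of motion (constant flow): PIP = Vt/C + R·V̇ + PEEP.
Vt/C = PIP − R·V̇ − PEEP = 42 − 13.6×1.25 − 14 = 42 − 17.0 − 14 = 11.0 cmH2O.
C = Vt / 11.0 = 335 / 11.0 = 30.455 mL/cmH2O.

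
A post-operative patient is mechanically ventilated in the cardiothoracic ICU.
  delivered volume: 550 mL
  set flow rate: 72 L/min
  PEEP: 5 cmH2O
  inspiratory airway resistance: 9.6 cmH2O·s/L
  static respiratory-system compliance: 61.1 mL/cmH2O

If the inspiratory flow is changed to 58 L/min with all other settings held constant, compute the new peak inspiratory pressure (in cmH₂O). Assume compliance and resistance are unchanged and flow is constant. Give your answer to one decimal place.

Flow: 72 L/min ÷ 60 = 1.2 L/s.
New flow: 58 L/min ÷ 60 = 0.9667 L/s.
PIP = Vt/C + R·V̇ + PEEP (constant-flow equation of motion).
Only the resistive term changes: ΔPIP = R × ΔV̇ = 9.6 × (0.9667 − 1.2) = 9.6 × -0.2333 = -2.24 cmH2O.
Original PIP = 550/61.1 + 9.6×1.2 + 5 = 25.522 cmH2O; new PIP = 25.522 + (-2.24) = 23.282 cmH2O.

23.3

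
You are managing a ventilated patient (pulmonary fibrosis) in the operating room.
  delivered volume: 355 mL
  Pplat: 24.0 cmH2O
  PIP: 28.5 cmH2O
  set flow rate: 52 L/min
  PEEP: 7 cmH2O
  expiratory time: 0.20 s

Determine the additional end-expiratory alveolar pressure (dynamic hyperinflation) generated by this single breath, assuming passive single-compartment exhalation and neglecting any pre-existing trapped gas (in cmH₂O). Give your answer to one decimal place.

Flow: 52 L/min ÷ 60 = 0.8667 L/s.
R = (PIP − Pplat)/V̇ = (28.5 − 24.0) / 0.8667 = 4.5/0.8667 = 5.192 cmH2O·s/L.
C = Vt/(Pplat − PEEP) = 355.0 / (24.0 − 7) = 355.0/17.0 = 20.882 mL/cmH2O.
τ = R × C = 5.192 × 0.02088 L/cmH2O = 0.1084 s.
Fraction remaining = e^(−Te/τ) = e^(−0.20/0.1084) = 0.158; trapped volume = 355.0 × 0.158 = 56.09 mL.
Additional alveolar pressure from trapping ≈ V_trapped / C = 56.09 / 20.882 = 2.686 cmH2O.

2.7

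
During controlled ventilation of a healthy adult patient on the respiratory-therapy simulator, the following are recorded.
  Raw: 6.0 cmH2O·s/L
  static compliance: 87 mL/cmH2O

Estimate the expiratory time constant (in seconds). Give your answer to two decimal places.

τ = R × C = 6.0 × 87 mL/cmH2O = 6.0 × 0.087 L/cmH2O = 0.522 s.

0.52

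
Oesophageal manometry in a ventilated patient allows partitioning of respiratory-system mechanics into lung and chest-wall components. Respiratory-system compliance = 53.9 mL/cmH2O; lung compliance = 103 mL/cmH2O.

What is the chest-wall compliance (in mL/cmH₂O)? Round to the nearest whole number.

113

1/Ccw = 1/Crs − 1/CL.
1/Ccw = 1/53.9 − 1/103 = 0.008844.
Ccw = 113.07 mL/cmH2O.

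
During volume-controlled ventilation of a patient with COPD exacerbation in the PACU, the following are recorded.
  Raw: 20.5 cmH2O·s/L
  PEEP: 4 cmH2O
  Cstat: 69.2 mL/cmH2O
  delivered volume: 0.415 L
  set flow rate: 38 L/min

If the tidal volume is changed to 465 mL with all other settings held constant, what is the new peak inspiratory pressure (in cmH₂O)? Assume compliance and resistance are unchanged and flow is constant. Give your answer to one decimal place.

23.7

Flow: 38 L/min ÷ 60 = 0.6333 L/s.
PIP = Vt/C + R·V̇ + PEEP (constant-flow equation of motion).
Only the elastic term changes: ΔPIP = ΔVt / C = (465 − 415) / 69.2 = 0.7225 cmH2O.
Original PIP = 415/69.2 + 20.5×0.6333 + 4 = 22.98 cmH2O; new PIP = 22.98 + (0.7225) = 23.703 cmH2O.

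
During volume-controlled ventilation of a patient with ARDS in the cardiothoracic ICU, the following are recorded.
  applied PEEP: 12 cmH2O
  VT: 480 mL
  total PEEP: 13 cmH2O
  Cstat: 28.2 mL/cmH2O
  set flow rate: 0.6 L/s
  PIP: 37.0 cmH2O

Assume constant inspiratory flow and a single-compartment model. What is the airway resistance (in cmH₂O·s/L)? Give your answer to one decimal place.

Total PEEP = 13 cmH2O (set 12 + intrinsic 1); this is the baseline alveolar pressure.
Equation of motion (constant flow): PIP = Vt/C + R·V̇ + PEEP.
R·V̇ = PIP − Vt/C − PEEP = 37.0 − 480/28.2 − 13 = 37.0 − 17.021 − 13 = 6.979 cmH2O.
R = 6.979 / 0.6 = 11.632 cmH2O·s/L.

11.6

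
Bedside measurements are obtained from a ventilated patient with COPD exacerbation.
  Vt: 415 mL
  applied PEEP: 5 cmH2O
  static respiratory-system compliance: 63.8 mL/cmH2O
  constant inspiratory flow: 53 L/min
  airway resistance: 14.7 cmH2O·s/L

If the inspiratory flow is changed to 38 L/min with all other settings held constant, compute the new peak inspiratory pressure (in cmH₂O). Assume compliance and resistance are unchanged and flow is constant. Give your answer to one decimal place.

Flow: 53 L/min ÷ 60 = 0.8833 L/s.
New flow: 38 L/min ÷ 60 = 0.6333 L/s.
PIP = Vt/C + R·V̇ + PEEP (constant-flow equation of motion).
Only the resistive term changes: ΔPIP = R × ΔV̇ = 14.7 × (0.6333 − 0.8833) = 14.7 × -0.25 = -3.675 cmH2O.
Original PIP = 415/63.8 + 14.7×0.8833 + 5 = 24.489 cmH2O; new PIP = 24.489 + (-3.675) = 20.814 cmH2O.

20.8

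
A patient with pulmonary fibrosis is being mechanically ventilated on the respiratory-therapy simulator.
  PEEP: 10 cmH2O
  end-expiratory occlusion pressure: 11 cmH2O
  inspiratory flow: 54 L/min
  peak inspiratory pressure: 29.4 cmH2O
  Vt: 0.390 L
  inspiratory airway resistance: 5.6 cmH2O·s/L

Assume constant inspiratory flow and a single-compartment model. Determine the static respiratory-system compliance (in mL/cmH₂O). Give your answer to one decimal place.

Flow: 54 L/min ÷ 60 = 0.9 L/s.
Total PEEP = 11 cmH2O (set 10 + intrinsic 1); this is the baseline alveolar pressure.
Equation of motion (constant flow): PIP = Vt/C + R·V̇ + PEEP.
Vt/C = PIP − R·V̇ − PEEP = 29.4 − 5.6×0.9 − 11 = 29.4 − 5.04 − 11 = 13.36 cmH2O.
C = Vt / 13.36 = 390 / 13.36 = 29.192 mL/cmH2O.

29.2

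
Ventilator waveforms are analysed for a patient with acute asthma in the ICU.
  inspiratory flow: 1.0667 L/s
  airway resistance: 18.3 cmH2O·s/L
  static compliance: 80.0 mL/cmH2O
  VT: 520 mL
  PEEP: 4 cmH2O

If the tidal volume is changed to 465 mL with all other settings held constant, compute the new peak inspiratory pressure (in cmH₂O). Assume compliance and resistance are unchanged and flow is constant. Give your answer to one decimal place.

PIP = Vt/C + R·V̇ + PEEP (constant-flow equation of motion).
Only the elastic term changes: ΔPIP = ΔVt / C = (465 − 520) / 80.0 = -0.6875 cmH2O.
Original PIP = 520/80.0 + 18.3×1.0667 + 4 = 30.021 cmH2O; new PIP = 30.021 + (-0.6875) = 29.334 cmH2O.

29.3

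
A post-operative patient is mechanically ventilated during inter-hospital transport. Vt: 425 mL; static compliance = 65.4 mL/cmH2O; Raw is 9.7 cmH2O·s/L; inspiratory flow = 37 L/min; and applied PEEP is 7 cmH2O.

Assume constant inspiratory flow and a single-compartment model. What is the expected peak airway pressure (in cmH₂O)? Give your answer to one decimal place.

Flow: 37 L/min ÷ 60 = 0.6167 L/s.
Equation of motion (constant flow): PIP = Vt/C + R·V̇ + PEEP.
PIP = 425/65.4 + 9.7×0.6167 + 7 = 6.498 + 5.982 + 7 = 19.48 cmH2O.

19.5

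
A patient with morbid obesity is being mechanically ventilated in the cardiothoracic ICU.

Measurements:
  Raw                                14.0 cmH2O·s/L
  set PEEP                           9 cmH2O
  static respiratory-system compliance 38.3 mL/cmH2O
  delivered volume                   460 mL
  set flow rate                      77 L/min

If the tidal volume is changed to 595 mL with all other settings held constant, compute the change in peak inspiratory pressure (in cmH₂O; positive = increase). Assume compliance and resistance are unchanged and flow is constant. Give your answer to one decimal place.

PIP = Vt/C + R·V̇ + PEEP (constant-flow equation of motion).
Only the elastic term changes: ΔPIP = ΔVt / C = (595 − 460) / 38.3 = 3.525 cmH2O.

3.5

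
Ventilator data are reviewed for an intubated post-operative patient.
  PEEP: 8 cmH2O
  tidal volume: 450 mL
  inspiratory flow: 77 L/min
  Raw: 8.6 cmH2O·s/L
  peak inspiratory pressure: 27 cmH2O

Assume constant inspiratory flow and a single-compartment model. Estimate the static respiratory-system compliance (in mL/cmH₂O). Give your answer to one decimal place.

Flow: 77 L/min ÷ 60 = 1.2833 L/s.
Equation of motion (constant flow): PIP = Vt/C + R·V̇ + PEEP.
Vt/C = PIP − R·V̇ − PEEP = 27 − 8.6×1.2833 − 8 = 27 − 11.036 − 8 = 7.964 cmH2O.
C = Vt / 7.964 = 450 / 7.964 = 56.504 mL/cmH2O.

56.5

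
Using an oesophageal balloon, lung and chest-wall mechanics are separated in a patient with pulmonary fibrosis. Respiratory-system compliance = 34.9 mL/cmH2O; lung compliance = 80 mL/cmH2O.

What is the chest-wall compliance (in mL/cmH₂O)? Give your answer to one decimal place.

1/Ccw = 1/Crs − 1/CL.
1/Ccw = 1/34.9 − 1/80 = 0.01615.
Ccw = 61.92 mL/cmH2O.

61.9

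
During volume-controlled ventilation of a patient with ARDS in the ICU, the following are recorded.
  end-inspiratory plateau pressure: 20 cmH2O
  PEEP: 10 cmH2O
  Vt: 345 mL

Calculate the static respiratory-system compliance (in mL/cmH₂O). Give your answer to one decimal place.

Cstat = Vt / (Pplat − PEEP) = 345 / (20 − 10) = 345 / 10.0 = 34.5 mL/cmH2O.

34.5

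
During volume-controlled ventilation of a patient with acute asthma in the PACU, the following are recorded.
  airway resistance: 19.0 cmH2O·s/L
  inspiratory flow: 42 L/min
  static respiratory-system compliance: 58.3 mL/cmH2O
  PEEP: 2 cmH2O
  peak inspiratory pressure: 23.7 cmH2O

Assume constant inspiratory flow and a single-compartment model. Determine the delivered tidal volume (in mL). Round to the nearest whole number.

Flow: 42 L/min ÷ 60 = 0.7 L/s.
Equation of motion (constant flow): PIP = Vt/C + R·V̇ + PEEP.
Vt/C = PIP − R·V̇ − PEEP = 23.7 − 13.3 − 2 = 8.4 cmH2O.
Vt = C × 8.4 = 58.3 × 8.4 = 489.72 mL.

490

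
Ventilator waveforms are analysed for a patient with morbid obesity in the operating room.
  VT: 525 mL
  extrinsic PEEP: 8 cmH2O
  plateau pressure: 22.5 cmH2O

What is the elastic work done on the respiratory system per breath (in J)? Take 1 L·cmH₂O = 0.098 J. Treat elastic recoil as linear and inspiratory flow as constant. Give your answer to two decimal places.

Elastic work ≈ ½ × (Pplat − PEEP) × Vt = 0.5 × (22.5 − 8) × 0.525 L = 0.5 × 14.5 × 0.525 = 3.806 L·cmH2O.
× 0.098 J/(L·cmH2O) → 0.373 J.

0.37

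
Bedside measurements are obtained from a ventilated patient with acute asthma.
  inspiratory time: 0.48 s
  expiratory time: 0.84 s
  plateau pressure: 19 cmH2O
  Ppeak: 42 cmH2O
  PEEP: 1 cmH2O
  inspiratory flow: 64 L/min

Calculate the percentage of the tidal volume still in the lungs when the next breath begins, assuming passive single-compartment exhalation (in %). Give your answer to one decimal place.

25.4

Flow: 64 L/min ÷ 60 = 1.0667 L/s.
Vt = flow × Ti = 1.0667 L/s × 0.48 s × 1000 mL/L = 512.02 mL.
R = (PIP − Pplat)/V̇ = (42 − 19) / 1.0667 = 23.0/1.0667 = 21.562 cmH2O·s/L.
C = Vt/(Pplat − PEEP) = 512.02 / (19 − 1) = 512.02/18.0 = 28.446 mL/cmH2O.
τ = R × C = 21.562 × 0.02845 L/cmH2O = 0.6134 s.
Fraction remaining at end-expiration = e^(−Te/τ) = e^(−0.84/0.6134) = 0.2543 → 25.43%.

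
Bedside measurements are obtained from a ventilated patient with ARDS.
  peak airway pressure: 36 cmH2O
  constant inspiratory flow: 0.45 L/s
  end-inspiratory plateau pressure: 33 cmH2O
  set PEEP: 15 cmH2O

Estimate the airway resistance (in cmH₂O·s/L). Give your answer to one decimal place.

6.7

Raw = (PIP − Pplat) / flow = (36 − 33) / 0.45 = 3.0 / 0.45 = 6.667 cmH2O·s/L.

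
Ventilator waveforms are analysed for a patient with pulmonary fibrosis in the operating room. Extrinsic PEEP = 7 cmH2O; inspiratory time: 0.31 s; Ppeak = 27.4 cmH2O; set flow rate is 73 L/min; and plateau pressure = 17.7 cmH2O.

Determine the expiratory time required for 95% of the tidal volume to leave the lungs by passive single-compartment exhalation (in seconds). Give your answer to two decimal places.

Flow: 73 L/min ÷ 60 = 1.2167 L/s.
Vt = flow × Ti = 1.2167 L/s × 0.31 s × 1000 mL/L = 377.18 mL.
R = (PIP − Pplat)/V̇ = (27.4 − 17.7) / 1.2167 = 9.7/1.2167 = 7.972 cmH2O·s/L.
C = Vt/(Pplat − PEEP) = 377.18 / (17.7 − 7) = 377.18/10.7 = 35.25 mL/cmH2O.
τ = R × C = 7.972 × 0.03525 L/cmH2O = 0.281 s.
t = −τ·ln(1 − 0.95) = −0.281·ln(0.05) = 0.8418 s.

0.84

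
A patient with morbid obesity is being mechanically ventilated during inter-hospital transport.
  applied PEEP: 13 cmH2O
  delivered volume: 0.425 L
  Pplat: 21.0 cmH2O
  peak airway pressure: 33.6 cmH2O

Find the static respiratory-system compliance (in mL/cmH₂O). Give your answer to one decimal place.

Cstat = Vt / (Pplat − PEEP) = 425 / (21.0 − 13) = 425 / 8.0 = 53.125 mL/cmH2O.

53.1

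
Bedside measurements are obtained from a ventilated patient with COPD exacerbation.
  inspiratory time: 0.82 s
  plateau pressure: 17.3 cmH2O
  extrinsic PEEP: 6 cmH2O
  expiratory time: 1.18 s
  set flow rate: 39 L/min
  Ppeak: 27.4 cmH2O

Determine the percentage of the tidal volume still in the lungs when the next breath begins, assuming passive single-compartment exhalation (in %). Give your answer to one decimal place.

20.0

Flow: 39 L/min ÷ 60 = 0.65 L/s.
Vt = flow × Ti = 0.65 L/s × 0.82 s × 1000 mL/L = 533.0 mL.
R = (PIP − Pplat)/V̇ = (27.4 − 17.3) / 0.65 = 10.1/0.65 = 15.538 cmH2O·s/L.
C = Vt/(Pplat − PEEP) = 533.0 / (17.3 − 6) = 533.0/11.3 = 47.168 mL/cmH2O.
τ = R × C = 15.538 × 0.04717 L/cmH2O = 0.7329 s.
Fraction remaining at end-expiration = e^(−Te/τ) = e^(−1.18/0.7329) = 0.1999 → 19.99%.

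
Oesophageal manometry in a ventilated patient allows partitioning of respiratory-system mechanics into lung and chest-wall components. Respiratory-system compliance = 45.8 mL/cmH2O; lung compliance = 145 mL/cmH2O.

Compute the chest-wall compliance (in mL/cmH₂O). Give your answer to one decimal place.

66.9

1/Ccw = 1/Crs − 1/CL.
1/Ccw = 1/45.8 − 1/145 = 0.01494.
Ccw = 66.934 mL/cmH2O.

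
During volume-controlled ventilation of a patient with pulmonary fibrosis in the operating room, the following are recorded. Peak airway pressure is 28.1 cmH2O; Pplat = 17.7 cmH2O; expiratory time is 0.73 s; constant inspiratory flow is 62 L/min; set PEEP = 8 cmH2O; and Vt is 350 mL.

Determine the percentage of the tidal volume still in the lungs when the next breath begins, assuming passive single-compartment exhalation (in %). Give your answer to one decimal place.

Flow: 62 L/min ÷ 60 = 1.0333 L/s.
R = (PIP − Pplat)/V̇ = (28.1 − 17.7) / 1.0333 = 10.4/1.0333 = 10.065 cmH2O·s/L.
C = Vt/(Pplat − PEEP) = 350.0 / (17.7 − 8) = 350.0/9.7 = 36.082 mL/cmH2O.
τ = R × C = 10.065 × 0.03608 L/cmH2O = 0.3631 s.
Fraction remaining at end-expiration = e^(−Te/τ) = e^(−0.73/0.3631) = 0.1339 → 13.39%.

13.4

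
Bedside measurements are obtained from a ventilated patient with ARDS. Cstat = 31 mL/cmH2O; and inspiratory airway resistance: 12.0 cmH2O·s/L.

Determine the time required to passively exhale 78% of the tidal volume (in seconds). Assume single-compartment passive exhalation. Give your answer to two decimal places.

τ = R × C = 12.0 × 31 mL/cmH2O = 12.0 × 0.031 L/cmH2O = 0.372 s.
Exhaled fraction f = 1 − e^(−t/τ) → t = −τ·ln(1 − f) = −0.372·ln(0.22) = 0.5633 s.

0.56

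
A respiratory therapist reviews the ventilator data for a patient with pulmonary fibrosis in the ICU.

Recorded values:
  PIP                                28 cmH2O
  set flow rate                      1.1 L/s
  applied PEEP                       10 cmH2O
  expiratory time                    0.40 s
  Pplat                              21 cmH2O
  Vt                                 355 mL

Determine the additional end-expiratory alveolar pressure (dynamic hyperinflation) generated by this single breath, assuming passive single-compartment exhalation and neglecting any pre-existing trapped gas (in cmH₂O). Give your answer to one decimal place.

R = (PIP − Pplat)/V̇ = (28 − 21) / 1.1 = 7.0/1.1 = 6.364 cmH2O·s/L.
C = Vt/(Pplat − PEEP) = 355.0 / (21 − 10) = 355.0/11.0 = 32.273 mL/cmH2O.
τ = R × C = 6.364 × 0.03227 L/cmH2O = 0.2054 s.
Fraction remaining = e^(−Te/τ) = e^(−0.40/0.2054) = 0.1426; trapped volume = 355.0 × 0.1426 = 50.623 mL.
Additional alveolar pressure from trapping ≈ V_trapped / C = 50.623 / 32.273 = 1.569 cmH2O.

1.6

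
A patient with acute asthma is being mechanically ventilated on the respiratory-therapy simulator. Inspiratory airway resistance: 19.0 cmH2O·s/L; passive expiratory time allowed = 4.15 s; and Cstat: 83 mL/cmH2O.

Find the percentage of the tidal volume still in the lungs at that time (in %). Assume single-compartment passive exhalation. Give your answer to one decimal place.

7.2

τ = R × C = 19.0 × 83 mL/cmH2O = 19.0 × 0.083 L/cmH2O = 1.577 s.
Passive exhalation: V(t)/V₀ = e^(−t/τ) = e^(−4.15/1.577) = 0.07196.
Fraction remaining = 0.07196 → 7.196%.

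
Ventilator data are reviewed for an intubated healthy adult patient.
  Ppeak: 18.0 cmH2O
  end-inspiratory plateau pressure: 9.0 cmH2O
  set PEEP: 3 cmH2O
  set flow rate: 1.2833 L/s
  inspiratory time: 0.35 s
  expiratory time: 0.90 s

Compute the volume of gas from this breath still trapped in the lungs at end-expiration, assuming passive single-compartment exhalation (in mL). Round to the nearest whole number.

Vt = flow × Ti = 1.2833 L/s × 0.35 s × 1000 mL/L = 449.16 mL.
R = (PIP − Pplat)/V̇ = (18.0 − 9.0) / 1.2833 = 9.0/1.2833 = 7.013 cmH2O·s/L.
C = Vt/(Pplat − PEEP) = 449.16 / (9.0 − 3) = 449.16/6.0 = 74.86 mL/cmH2O.
τ = R × C = 7.013 × 0.07486 L/cmH2O = 0.525 s.
Fraction remaining = e^(−Te/τ) = e^(−0.90/0.525) = 0.1801.
Trapped volume = 449.16 × 0.1801 = 80.894 mL.

81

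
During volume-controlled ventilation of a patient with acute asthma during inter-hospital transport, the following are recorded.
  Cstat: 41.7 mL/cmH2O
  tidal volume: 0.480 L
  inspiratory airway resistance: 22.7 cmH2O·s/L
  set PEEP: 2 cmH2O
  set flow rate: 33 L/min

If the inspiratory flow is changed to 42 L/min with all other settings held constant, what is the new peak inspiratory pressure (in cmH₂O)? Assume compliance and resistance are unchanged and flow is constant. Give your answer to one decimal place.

29.4

Flow: 33 L/min ÷ 60 = 0.55 L/s.
New flow: 42 L/min ÷ 60 = 0.7 L/s.
PIP = Vt/C + R·V̇ + PEEP (constant-flow equation of motion).
Only the resistive term changes: ΔPIP = R × ΔV̇ = 22.7 × (0.7 − 0.55) = 22.7 × 0.15 = 3.405 cmH2O.
Original PIP = 480/41.7 + 22.7×0.55 + 2 = 25.996 cmH2O; new PIP = 25.996 + (3.405) = 29.401 cmH2O.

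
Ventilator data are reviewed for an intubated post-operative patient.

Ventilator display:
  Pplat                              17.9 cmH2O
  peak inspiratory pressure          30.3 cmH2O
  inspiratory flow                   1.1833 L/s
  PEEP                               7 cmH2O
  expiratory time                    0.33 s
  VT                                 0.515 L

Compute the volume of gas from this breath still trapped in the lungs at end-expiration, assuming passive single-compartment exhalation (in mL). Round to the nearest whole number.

264

R = (PIP − Pplat)/V̇ = (30.3 − 17.9) / 1.1833 = 12.4/1.1833 = 10.479 cmH2O·s/L.
C = Vt/(Pplat − PEEP) = 515.0 / (17.9 − 7) = 515.0/10.9 = 47.248 mL/cmH2O.
τ = R × C = 10.479 × 0.04725 L/cmH2O = 0.4951 s.
Fraction remaining = e^(−Te/τ) = e^(−0.33/0.4951) = 0.5135.
Trapped volume = 515.0 × 0.5135 = 264.45 mL.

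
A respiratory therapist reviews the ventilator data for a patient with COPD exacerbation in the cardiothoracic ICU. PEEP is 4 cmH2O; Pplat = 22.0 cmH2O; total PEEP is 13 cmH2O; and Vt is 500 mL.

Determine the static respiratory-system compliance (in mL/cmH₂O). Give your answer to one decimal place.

End-expiratory occlusion gives total PEEP = 13 cmH2O (intrinsic PEEP = 13 − 4 = 9). Use total PEEP for the elastic gradient.
Cstat = Vt / (Pplat − PEEPtotal) = 500 / (22.0 − 13) = 500 / 9.0 = 55.556 mL/cmH2O.

55.6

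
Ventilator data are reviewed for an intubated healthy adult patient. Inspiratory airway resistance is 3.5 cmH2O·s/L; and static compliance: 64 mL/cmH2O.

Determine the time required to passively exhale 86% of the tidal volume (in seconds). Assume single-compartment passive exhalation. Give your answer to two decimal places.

τ = R × C = 3.5 × 64 mL/cmH2O = 3.5 × 0.064 L/cmH2O = 0.224 s.
Exhaled fraction f = 1 − e^(−t/τ) → t = −τ·ln(1 − f) = −0.224·ln(0.14) = 0.4404 s.

0.44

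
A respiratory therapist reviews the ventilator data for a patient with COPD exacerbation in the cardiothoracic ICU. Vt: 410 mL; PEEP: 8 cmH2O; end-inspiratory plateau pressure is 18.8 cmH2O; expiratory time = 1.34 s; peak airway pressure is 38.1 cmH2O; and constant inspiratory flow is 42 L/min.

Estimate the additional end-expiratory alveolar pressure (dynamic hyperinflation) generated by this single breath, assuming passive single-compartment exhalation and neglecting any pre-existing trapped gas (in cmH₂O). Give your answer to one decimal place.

Flow: 42 L/min ÷ 60 = 0.7 L/s.
R = (PIP − Pplat)/V̇ = (38.1 − 18.8) / 0.7 = 19.3/0.7 = 27.571 cmH2O·s/L.
C = Vt/(Pplat − PEEP) = 410.0 / (18.8 − 8) = 410.0/10.8 = 37.963 mL/cmH2O.
τ = R × C = 27.571 × 0.03796 L/cmH2O = 1.047 s.
Fraction remaining = e^(−Te/τ) = e^(−1.34/1.047) = 0.2781; trapped volume = 410.0 × 0.2781 = 114.02 mL.
Additional alveolar pressure from trapping ≈ V_trapped / C = 114.02 / 37.963 = 3.003 cmH2O.

3.0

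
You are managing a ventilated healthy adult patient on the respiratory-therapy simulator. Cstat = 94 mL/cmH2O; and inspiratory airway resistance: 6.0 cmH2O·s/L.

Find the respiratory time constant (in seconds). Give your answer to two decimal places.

0.56

τ = R × C = 6.0 × 94 mL/cmH2O = 6.0 × 0.094 L/cmH2O = 0.564 s.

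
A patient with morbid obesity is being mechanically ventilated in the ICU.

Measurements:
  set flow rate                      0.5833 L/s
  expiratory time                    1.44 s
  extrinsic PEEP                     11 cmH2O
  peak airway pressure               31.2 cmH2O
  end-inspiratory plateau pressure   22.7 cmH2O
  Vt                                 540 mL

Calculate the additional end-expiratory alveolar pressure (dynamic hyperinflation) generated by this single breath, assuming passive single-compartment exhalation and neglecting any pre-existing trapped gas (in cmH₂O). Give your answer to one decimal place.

R = (PIP − Pplat)/V̇ = (31.2 − 22.7) / 0.5833 = 8.5/0.5833 = 14.572 cmH2O·s/L.
C = Vt/(Pplat − PEEP) = 540.0 / (22.7 − 11) = 540.0/11.7 = 46.154 mL/cmH2O.
τ = R × C = 14.572 × 0.04615 L/cmH2O = 0.6725 s.
Fraction remaining = e^(−Te/τ) = e^(−1.44/0.6725) = 0.1175; trapped volume = 540.0 × 0.1175 = 63.45 mL.
Additional alveolar pressure from trapping ≈ V_trapped / C = 63.45 / 46.154 = 1.375 cmH2O.

1.4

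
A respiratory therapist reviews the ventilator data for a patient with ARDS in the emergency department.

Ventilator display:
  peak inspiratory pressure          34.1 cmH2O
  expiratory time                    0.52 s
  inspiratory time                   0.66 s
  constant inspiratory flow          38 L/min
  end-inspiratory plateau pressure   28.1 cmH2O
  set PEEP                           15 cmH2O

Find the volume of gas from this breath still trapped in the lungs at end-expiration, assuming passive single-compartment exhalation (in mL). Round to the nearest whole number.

Flow: 38 L/min ÷ 60 = 0.6333 L/s.
Vt = flow × Ti = 0.6333 L/s × 0.66 s × 1000 mL/L = 417.98 mL.
R = (PIP − Pplat)/V̇ = (34.1 − 28.1) / 0.6333 = 6.0/0.6333 = 9.474 cmH2O·s/L.
C = Vt/(Pplat − PEEP) = 417.98 / (28.1 − 15) = 417.98/13.1 = 31.907 mL/cmH2O.
τ = R × C = 9.474 × 0.03191 L/cmH2O = 0.3023 s.
Fraction remaining = e^(−Te/τ) = e^(−0.52/0.3023) = 0.179.
Trapped volume = 417.98 × 0.179 = 74.818 mL.

75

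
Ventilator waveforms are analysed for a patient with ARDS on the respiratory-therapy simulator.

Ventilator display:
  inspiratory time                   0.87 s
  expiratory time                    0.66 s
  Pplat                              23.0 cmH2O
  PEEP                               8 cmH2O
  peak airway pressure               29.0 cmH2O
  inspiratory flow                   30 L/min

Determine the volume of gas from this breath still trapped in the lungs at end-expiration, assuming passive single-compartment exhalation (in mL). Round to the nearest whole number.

65

Flow: 30 L/min ÷ 60 = 0.5 L/s.
Vt = flow × Ti = 0.5 L/s × 0.87 s × 1000 mL/L = 435.0 mL.
R = (PIP − Pplat)/V̇ = (29.0 − 23.0) / 0.5 = 6.0/0.5 = 12.0 cmH2O·s/L.
C = Vt/(Pplat − PEEP) = 435.0 / (23.0 − 8) = 435.0/15.0 = 29.0 mL/cmH2O.
τ = R × C = 12.0 × 0.029 L/cmH2O = 0.348 s.
Fraction remaining = e^(−Te/τ) = e^(−0.66/0.348) = 0.1501.
Trapped volume = 435.0 × 0.1501 = 65.294 mL.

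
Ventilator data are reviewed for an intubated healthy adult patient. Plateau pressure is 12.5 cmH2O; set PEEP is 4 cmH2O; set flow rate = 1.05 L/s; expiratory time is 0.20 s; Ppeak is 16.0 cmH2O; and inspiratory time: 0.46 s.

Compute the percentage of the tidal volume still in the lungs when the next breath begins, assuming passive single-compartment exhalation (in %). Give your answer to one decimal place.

Vt = flow × Ti = 1.05 L/s × 0.46 s × 1000 mL/L = 483.0 mL.
R = (PIP − Pplat)/V̇ = (16.0 − 12.5) / 1.05 = 3.5/1.05 = 3.333 cmH2O·s/L.
C = Vt/(Pplat − PEEP) = 483.0 / (12.5 − 4) = 483.0/8.5 = 56.824 mL/cmH2O.
τ = R × C = 3.333 × 0.05682 L/cmH2O = 0.1894 s.
Fraction remaining at end-expiration = e^(−Te/τ) = e^(−0.20/0.1894) = 0.3479 → 34.79%.

34.8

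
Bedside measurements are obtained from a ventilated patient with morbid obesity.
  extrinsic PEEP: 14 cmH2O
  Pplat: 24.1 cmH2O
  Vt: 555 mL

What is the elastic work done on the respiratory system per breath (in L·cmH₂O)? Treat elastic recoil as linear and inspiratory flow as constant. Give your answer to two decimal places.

Elastic work ≈ ½ × (Pplat − PEEP) × Vt = 0.5 × (24.1 − 14) × 0.555 L = 0.5 × 10.1 × 0.555 = 2.803 L·cmH2O.

2.80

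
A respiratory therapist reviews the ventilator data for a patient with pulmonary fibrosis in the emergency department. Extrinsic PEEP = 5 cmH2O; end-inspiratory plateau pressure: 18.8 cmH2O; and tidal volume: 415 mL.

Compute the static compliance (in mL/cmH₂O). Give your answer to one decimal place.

Cstat = Vt / (Pplat − PEEP) = 415 / (18.8 − 5) = 415 / 13.8 = 30.072 mL/cmH2O.

30.1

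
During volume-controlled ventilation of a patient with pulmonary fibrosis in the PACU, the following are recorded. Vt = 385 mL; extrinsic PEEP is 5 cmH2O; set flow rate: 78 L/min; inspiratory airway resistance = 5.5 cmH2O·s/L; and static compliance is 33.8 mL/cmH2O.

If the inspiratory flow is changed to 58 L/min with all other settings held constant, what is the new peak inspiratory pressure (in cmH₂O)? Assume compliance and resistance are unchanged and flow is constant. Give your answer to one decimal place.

21.7

Flow: 78 L/min ÷ 60 = 1.3 L/s.
New flow: 58 L/min ÷ 60 = 0.9667 L/s.
PIP = Vt/C + R·V̇ + PEEP (constant-flow equation of motion).
Only the resistive term changes: ΔPIP = R × ΔV̇ = 5.5 × (0.9667 − 1.3) = 5.5 × -0.3333 = -1.833 cmH2O.
Original PIP = 385/33.8 + 5.5×1.3 + 5 = 23.541 cmH2O; new PIP = 23.541 + (-1.833) = 21.708 cmH2O.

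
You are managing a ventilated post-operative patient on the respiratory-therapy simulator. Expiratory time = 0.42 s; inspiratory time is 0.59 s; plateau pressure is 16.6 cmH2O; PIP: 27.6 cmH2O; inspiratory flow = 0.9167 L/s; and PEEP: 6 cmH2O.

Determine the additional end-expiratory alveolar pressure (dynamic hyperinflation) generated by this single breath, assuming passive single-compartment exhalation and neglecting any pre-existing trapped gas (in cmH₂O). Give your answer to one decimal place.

Vt = flow × Ti = 0.9167 L/s × 0.59 s × 1000 mL/L = 540.85 mL.
R = (PIP − Pplat)/V̇ = (27.6 − 16.6) / 0.9167 = 11.0/0.9167 = 12.0 cmH2O·s/L.
C = Vt/(Pplat − PEEP) = 540.85 / (16.6 − 6) = 540.85/10.6 = 51.024 mL/cmH2O.
τ = R × C = 12.0 × 0.05102 L/cmH2O = 0.6122 s.
Fraction remaining = e^(−Te/τ) = e^(−0.42/0.6122) = 0.5036; trapped volume = 540.85 × 0.5036 = 272.37 mL.
Additional alveolar pressure from trapping ≈ V_trapped / C = 272.37 / 51.024 = 5.338 cmH2O.

5.3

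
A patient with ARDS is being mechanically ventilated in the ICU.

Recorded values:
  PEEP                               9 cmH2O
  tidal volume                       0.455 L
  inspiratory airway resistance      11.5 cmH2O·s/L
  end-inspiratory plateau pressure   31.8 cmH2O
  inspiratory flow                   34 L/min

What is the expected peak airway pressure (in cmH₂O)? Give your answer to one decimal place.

Flow: 34 L/min ÷ 60 = 0.5667 L/s.
PIP = Pplat + Raw × flow = 31.8 + 11.5 × 0.5667 = 31.8 + 6.517 = 38.317 cmH2O.

38.3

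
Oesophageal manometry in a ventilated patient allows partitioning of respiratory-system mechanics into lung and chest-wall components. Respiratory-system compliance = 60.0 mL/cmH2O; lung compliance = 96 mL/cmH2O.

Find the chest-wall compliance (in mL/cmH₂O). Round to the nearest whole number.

1/Ccw = 1/Crs − 1/CL.
1/Ccw = 1/60.0 − 1/96 = 0.00625.
Ccw = 160.0 mL/cmH2O.

160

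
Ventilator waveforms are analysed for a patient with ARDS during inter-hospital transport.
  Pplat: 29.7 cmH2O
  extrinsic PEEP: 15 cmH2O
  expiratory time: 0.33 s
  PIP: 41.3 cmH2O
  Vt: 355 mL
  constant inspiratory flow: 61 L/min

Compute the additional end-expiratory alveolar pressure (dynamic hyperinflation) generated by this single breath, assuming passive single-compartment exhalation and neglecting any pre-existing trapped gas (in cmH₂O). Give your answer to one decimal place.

Flow: 61 L/min ÷ 60 = 1.0167 L/s.
R = (PIP − Pplat)/V̇ = (41.3 − 29.7) / 1.0167 = 11.6/1.0167 = 11.409 cmH2O·s/L.
C = Vt/(Pplat − PEEP) = 355.0 / (29.7 − 15) = 355.0/14.7 = 24.15 mL/cmH2O.
τ = R × C = 11.409 × 0.02415 L/cmH2O = 0.2755 s.
Fraction remaining = e^(−Te/τ) = e^(−0.33/0.2755) = 0.3019; trapped volume = 355.0 × 0.3019 = 107.17 mL.
Additional alveolar pressure from trapping ≈ V_trapped / C = 107.17 / 24.15 = 4.438 cmH2O.

4.4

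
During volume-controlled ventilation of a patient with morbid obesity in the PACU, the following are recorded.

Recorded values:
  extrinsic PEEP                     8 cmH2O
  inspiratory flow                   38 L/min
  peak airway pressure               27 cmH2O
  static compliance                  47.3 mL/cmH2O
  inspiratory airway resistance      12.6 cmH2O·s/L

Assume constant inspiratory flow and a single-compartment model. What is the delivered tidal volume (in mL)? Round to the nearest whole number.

521

Flow: 38 L/min ÷ 60 = 0.6333 L/s.
Equation of motion (constant flow): PIP = Vt/C + R·V̇ + PEEP.
Vt/C = PIP − R·V̇ − PEEP = 27 − 7.98 − 8 = 11.02 cmH2O.
Vt = C × 11.02 = 47.3 × 11.02 = 521.25 mL.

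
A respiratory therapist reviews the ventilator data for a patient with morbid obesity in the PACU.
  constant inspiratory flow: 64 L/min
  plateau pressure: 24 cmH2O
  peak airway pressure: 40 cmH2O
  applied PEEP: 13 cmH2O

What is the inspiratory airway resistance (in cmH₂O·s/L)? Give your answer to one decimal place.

15.0

Flow: 64 L/min ÷ 60 = 1.0667 L/s.
Raw = (PIP − Pplat) / flow = (40 − 24) / 1.0667 = 16.0 / 1.0667 = 15.0 cmH2O·s/L.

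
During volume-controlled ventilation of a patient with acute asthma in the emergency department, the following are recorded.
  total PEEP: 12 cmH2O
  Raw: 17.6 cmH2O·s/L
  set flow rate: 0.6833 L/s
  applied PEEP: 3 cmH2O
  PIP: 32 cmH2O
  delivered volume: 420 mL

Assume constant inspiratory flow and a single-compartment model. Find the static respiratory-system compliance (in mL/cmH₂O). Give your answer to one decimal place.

Total PEEP = 12 cmH2O (set 3 + intrinsic 9); this is the baseline alveolar pressure.
Equation of motion (constant flow): PIP = Vt/C + R·V̇ + PEEP.
Vt/C = PIP − R·V̇ − PEEP = 32 − 17.6×0.6833 − 12 = 32 − 12.026 − 12 = 7.974 cmH2O.
C = Vt / 7.974 = 420 / 7.974 = 52.671 mL/cmH2O.

52.7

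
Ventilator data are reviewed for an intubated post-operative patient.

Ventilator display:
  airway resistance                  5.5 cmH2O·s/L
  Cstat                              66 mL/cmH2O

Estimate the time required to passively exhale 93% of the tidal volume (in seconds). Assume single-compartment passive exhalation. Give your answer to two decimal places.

τ = R × C = 5.5 × 66 mL/cmH2O = 5.5 × 0.066 L/cmH2O = 0.363 s.
Exhaled fraction f = 1 − e^(−t/τ) → t = −τ·ln(1 − f) = −0.363·ln(0.07) = 0.9653 s.

0.97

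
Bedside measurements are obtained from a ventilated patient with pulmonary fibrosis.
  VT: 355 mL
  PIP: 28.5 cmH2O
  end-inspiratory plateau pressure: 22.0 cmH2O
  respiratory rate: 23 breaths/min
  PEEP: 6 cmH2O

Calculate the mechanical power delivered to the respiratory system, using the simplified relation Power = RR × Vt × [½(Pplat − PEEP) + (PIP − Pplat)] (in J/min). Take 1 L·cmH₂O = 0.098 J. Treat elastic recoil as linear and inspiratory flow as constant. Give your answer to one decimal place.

Per-breath work = Vt × [½(Pplat−PEEP) + (PIP−Pplat)] = 0.355 × [0.5×16.0 + 6.5] = 0.355 × 14.5 = 5.148 L·cmH2O.
Power = 23 × 5.148 = 118.4 L·cmH2O/min.
× 0.098 J/(L·cmH2O) → 11.603 J/min.

11.6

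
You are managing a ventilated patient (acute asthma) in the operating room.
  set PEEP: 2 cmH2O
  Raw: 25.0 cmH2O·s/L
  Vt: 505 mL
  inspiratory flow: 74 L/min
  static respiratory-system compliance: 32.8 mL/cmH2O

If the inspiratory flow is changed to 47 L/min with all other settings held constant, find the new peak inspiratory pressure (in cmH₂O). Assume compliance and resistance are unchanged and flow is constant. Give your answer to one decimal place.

37.0

Flow: 74 L/min ÷ 60 = 1.2333 L/s.
New flow: 47 L/min ÷ 60 = 0.7833 L/s.
PIP = Vt/C + R·V̇ + PEEP (constant-flow equation of motion).
Only the resistive term changes: ΔPIP = R × ΔV̇ = 25.0 × (0.7833 − 1.2333) = 25.0 × -0.45 = -11.25 cmH2O.
Original PIP = 505/32.8 + 25.0×1.2333 + 2 = 48.229 cmH2O; new PIP = 48.229 + (-11.25) = 36.979 cmH2O.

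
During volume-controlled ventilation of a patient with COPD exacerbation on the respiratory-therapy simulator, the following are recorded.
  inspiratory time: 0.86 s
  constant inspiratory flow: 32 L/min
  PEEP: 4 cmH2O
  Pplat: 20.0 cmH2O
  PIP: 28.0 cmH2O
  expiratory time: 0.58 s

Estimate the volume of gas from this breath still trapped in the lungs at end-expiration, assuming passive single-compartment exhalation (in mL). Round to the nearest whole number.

119

Flow: 32 L/min ÷ 60 = 0.5333 L/s.
Vt = flow × Ti = 0.5333 L/s × 0.86 s × 1000 mL/L = 458.64 mL.
R = (PIP − Pplat)/V̇ = (28.0 − 20.0) / 0.5333 = 8.0/0.5333 = 15.001 cmH2O·s/L.
C = Vt/(Pplat − PEEP) = 458.64 / (20.0 − 4) = 458.64/16.0 = 28.665 mL/cmH2O.
τ = R × C = 15.001 × 0.02867 L/cmH2O = 0.4301 s.
Fraction remaining = e^(−Te/τ) = e^(−0.58/0.4301) = 0.2596.
Trapped volume = 458.64 × 0.2596 = 119.06 mL.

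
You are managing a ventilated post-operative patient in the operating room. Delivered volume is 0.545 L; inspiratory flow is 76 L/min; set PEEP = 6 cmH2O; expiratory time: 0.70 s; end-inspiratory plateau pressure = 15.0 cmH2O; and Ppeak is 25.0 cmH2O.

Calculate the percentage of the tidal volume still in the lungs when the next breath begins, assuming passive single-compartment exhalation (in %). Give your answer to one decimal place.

Flow: 76 L/min ÷ 60 = 1.2667 L/s.
R = (PIP − Pplat)/V̇ = (25.0 − 15.0) / 1.2667 = 10.0/1.2667 = 7.895 cmH2O·s/L.
C = Vt/(Pplat − PEEP) = 545.0 / (15.0 − 6) = 545.0/9.0 = 60.556 mL/cmH2O.
τ = R × C = 7.895 × 0.06056 L/cmH2O = 0.4781 s.
Fraction remaining at end-expiration = e^(−Te/τ) = e^(−0.70/0.4781) = 0.2313 → 23.13%.

23.1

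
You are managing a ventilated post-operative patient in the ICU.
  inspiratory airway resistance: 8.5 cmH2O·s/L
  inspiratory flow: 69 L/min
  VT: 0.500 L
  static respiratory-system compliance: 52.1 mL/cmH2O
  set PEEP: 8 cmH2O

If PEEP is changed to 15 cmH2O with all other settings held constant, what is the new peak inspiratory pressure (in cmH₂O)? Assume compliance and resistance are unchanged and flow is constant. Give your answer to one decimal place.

Flow: 69 L/min ÷ 60 = 1.15 L/s.
PIP = Vt/C + R·V̇ + PEEP (constant-flow equation of motion).
Only the baseline term changes: ΔPIP = ΔPEEP = 15 − 8 = 7.0 cmH2O.
Original PIP = 500/52.1 + 8.5×1.15 + 8 = 27.372 cmH2O; new PIP = 27.372 + (7.0) = 34.372 cmH2O.

34.4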